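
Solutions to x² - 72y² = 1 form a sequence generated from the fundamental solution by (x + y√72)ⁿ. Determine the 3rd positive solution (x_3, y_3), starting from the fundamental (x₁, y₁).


Step 1: Find the fundamental solution (x₁, y₁) of x² - 72y² = 1.
  Expand √72 as a continued fraction. a₀ = ⌊√72⌋ = 8; iterate m_{k+1} = d_k·a_k − m_k, d_{k+1} = (72 − m_{k+1}²)/d_k, a_{k+1} = ⌊(a₀ + m_{k+1})/d_{k+1}⌋ (starting m₀ = 0, d₀ = 1), with convergents p_k = a_k·p_{k-1} + p_{k-2}, q_k = a_k·q_{k-1} + q_{k-2} (p₋₁ = 1, q₋₁ = 0):
  k = 0: a₀ = 8; p₀/q₀ = 8/1; p₀² − 72·q₀² = 64 − 72 = -8.
  k = 1: m = 8, d = 8, a = ⌊(8 + 8)/8⌋ = 2; p/q = (2·8 + 1)/(2·1 + 0) = 17/2; p² − 72·q² = 289 − 288 = 1.
  The first convergent with p² − 72·q² = 1 gives the fundamental solution (x₁, y₁) = (17, 2).
Step 2: Apply the recurrence (x_{n+1}, y_{n+1}) = (x₁x_n + 72y₁y_n, x₁y_n + y₁x_n) repeatedly.
  From (x_1, y_1) = (17, 2): x_2 = 17·17 + 72·2·2 = 577; y_2 = 17·2 + 2·17 = 68.
  From (x_2, y_2) = (577, 68): x_3 = 17·577 + 72·2·68 = 19601; y_3 = 17·68 + 2·577 = 2310.
Step 3: Verify x_3² - 72·y_3² = 384199201 - 384199200 = 1 (should be 1). ✓

(x_1, y_1) = (17, 2); (x_3, y_3) = (19601, 2310).


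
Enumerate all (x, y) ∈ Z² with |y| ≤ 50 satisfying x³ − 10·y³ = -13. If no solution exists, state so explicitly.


The equation is x³ - 10y³ = -13. For fixed y, x³ = 10·y³ − 13, so a solution requires the RHS to be a perfect cube.
Strategy: iterate y from -50 to 50, compute RHS = 10·y³ − 13, and check whether it is a (positive or negative) perfect cube.
Check small values of y:
  y = 0: RHS = -13 is not a perfect cube.
  y = 1: RHS = -3 is not a perfect cube.
  y = -1: RHS = -23 is not a perfect cube.
  y = 2: RHS = 67 is not a perfect cube.
  y = -2: RHS = -93 is not a perfect cube.
  y = 3: RHS = 257 is not a perfect cube.
  y = -3: RHS = -283 is not a perfect cube.
Continuing the search up to |y| = 50 finds no solutions either.
No (x, y) in the scanned range satisfies the equation.

No integer solutions with |y| ≤ 50.


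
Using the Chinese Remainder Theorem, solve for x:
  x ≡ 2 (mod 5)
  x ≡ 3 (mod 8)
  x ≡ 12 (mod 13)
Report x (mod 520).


Moduli 5, 8, 13 are pairwise coprime; by CRT there is a unique solution modulo M = 5 · 8 · 13 = 520.
Solve pairwise, accumulating the modulus:
  Start with x ≡ 2 (mod 5).
  Combine with x ≡ 3 (mod 8): since gcd(5, 8) = 1, we get a unique residue mod 40.
    Write x = 2 + 5·t and substitute into x ≡ 3 (mod 8): 5·t ≡ 3 − 2 = 1 (mod 8).
    The inverse of 5 mod 8 is 5 (since 5·5 = 25 = 3·8 + 1), so t ≡ 5·1 = 5 ≡ 5 (mod 8).
    Then x = 2 + 5·5 = 27, valid modulo lcm(5, 8) = 40: x ≡ 27 (mod 40).
  Combine with x ≡ 12 (mod 13): since gcd(40, 13) = 1, we get a unique residue mod 520.
    Write x = 27 + 40·t and substitute into x ≡ 12 (mod 13): 40·t ≡ 12 − 27 = -15 (mod 13).
    Reduce coefficients mod 13: 1·t ≡ 11 (mod 13).
    So t ≡ 11 (mod 13).
    Then x = 27 + 40·11 = 467, valid modulo lcm(40, 13) = 520: x ≡ 467 (mod 520).
Verify: 467 mod 5 = 2 ✓, 467 mod 8 = 3 ✓, 467 mod 13 = 12 ✓.

x ≡ 467 (mod 520).


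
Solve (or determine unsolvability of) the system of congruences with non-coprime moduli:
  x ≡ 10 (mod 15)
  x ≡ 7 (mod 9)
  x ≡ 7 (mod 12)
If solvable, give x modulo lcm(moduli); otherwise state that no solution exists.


Moduli 15, 9, 12 are not pairwise coprime, so CRT works modulo lcm(m_i) when all pairwise compatibility conditions hold.
Pairwise compatibility: gcd(m_i, m_j) must divide a_i - a_j for every pair.
Merge one congruence at a time:
  Start: x ≡ 10 (mod 15).
  Combine with x ≡ 7 (mod 9): gcd(15, 9) = 3; 7 - 10 = -3, which IS divisible by 3, so compatible.
    Write x = 10 + 15·t and substitute into x ≡ 7 (mod 9): 15·t ≡ 7 − 10 = -3 (mod 9).
    Divide the congruence (and modulus) by g = 3: 5·t ≡ -1 (mod 3).
    Reduce coefficients mod 3: 2·t ≡ 2 (mod 3).
    The inverse of 2 mod 3 is 2 (since 2·2 = 4 = 1·3 + 1), so t ≡ 2·2 = 4 ≡ 1 (mod 3).
    Then x = 10 + 15·1 = 25, valid modulo lcm(15, 9) = 45: x ≡ 25 (mod 45).
  Combine with x ≡ 7 (mod 12): gcd(45, 12) = 3; 7 - 25 = -18, which IS divisible by 3, so compatible.
    Write x = 25 + 45·t and substitute into x ≡ 7 (mod 12): 45·t ≡ 7 − 25 = -18 (mod 12).
    Divide the congruence (and modulus) by g = 3: 15·t ≡ -6 (mod 4).
    Reduce coefficients mod 4: 3·t ≡ 2 (mod 4).
    The inverse of 3 mod 4 is 3 (since 3·3 = 9 = 2·4 + 1), so t ≡ 3·2 = 6 ≡ 2 (mod 4).
    Then x = 25 + 45·2 = 115, valid modulo lcm(45, 12) = 180: x ≡ 115 (mod 180).
Verify: 115 mod 15 = 10, 115 mod 9 = 7, 115 mod 12 = 7.

x ≡ 115 (mod 180).


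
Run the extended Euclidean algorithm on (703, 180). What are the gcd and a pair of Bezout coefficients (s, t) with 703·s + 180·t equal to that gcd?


Euclidean algorithm on (703, 180) — divide until remainder is 0:
  703 = 3 · 180 + 163
  180 = 1 · 163 + 17
  163 = 9 · 17 + 10
  17 = 1 · 10 + 7
  10 = 1 · 7 + 3
  7 = 2 · 3 + 1
  3 = 3 · 1 + 0
gcd(703, 180) = 1.
Track Bezout coefficients alongside the remainders: start with r₀ = 703 = a·1 + b·0 (s = 1, t = 0) and r₁ = 180 = a·0 + b·1 (s = 0, t = 1); each new remainder r_{k+1} = r_{k-1} − q_k·r_k inherits s_{k+1} = s_{k-1} − q_k·s_k, t_{k+1} = t_{k-1} − q_k·t_k, so r_k = a·s_k + b·t_k at every step:
  q = 3: r = 163, s = 1 − 3·0 = 1, t = 0 − 3·1 = -3  (check: 703·1 + 180·(-3) = 163)
  q = 1: r = 17, s = 0 − 1·1 = -1, t = 1 − 1·(-3) = 4  (check: 703·(-1) + 180·4 = 17)
  q = 9: r = 10, s = 1 − 9·(-1) = 10, t = -3 − 9·4 = -39  (check: 703·10 + 180·(-39) = 10)
  q = 1: r = 7, s = -1 − 1·10 = -11, t = 4 − 1·(-39) = 43  (check: 703·(-11) + 180·43 = 7)
  q = 1: r = 3, s = 10 − 1·(-11) = 21, t = -39 − 1·43 = -82  (check: 703·21 + 180·(-82) = 3)
  q = 2: r = 1, s = -11 − 2·21 = -53, t = 43 − 2·(-82) = 207  (check: 703·(-53) + 180·207 = 1)
The row with r = 1 (the gcd) gives the Bezout coefficients s = -53, t = 207.
Result: 703 · (-53) + 180 · (207) = 1.

gcd(703, 180) = 1; s = -53, t = 207 (check: 703·(-53) + 180·207 = 1).


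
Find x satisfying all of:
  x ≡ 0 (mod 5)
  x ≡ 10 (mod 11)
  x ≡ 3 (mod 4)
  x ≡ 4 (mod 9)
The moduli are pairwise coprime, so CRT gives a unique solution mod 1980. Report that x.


Product of moduli M = 5 · 11 · 4 · 9 = 1980.
Merge one congruence at a time:
  Start: x ≡ 0 (mod 5).
  Combine with x ≡ 10 (mod 11); new modulus lcm = 55.
    Write x = 0 + 5·t and substitute into x ≡ 10 (mod 11): 5·t ≡ 10 − 0 = 10 (mod 11).
    The inverse of 5 mod 11 is 9 (since 5·9 = 45 = 4·11 + 1), so t ≡ 9·10 = 90 ≡ 2 (mod 11).
    Then x = 0 + 5·2 = 10, valid modulo lcm(5, 11) = 55: x ≡ 10 (mod 55).
  Combine with x ≡ 3 (mod 4); new modulus lcm = 220.
    Write x = 10 + 55·t and substitute into x ≡ 3 (mod 4): 55·t ≡ 3 − 10 = -7 (mod 4).
    Reduce coefficients mod 4: 3·t ≡ 1 (mod 4).
    The inverse of 3 mod 4 is 3 (since 3·3 = 9 = 2·4 + 1), so t ≡ 3·1 = 3 ≡ 3 (mod 4).
    Then x = 10 + 55·3 = 175, valid modulo lcm(55, 4) = 220: x ≡ 175 (mod 220).
  Combine with x ≡ 4 (mod 9); new modulus lcm = 1980.
    Write x = 175 + 220·t and substitute into x ≡ 4 (mod 9): 220·t ≡ 4 − 175 = -171 (mod 9).
    Reduce coefficients mod 9: 4·t ≡ 0 (mod 9).
    The inverse of 4 mod 9 is 7 (since 4·7 = 28 = 3·9 + 1), so t ≡ 7·0 = 0 ≡ 0 (mod 9).
    Then x = 175 + 220·0 = 175, valid modulo lcm(220, 9) = 1980: x ≡ 175 (mod 1980).
Verify against each original: 175 mod 5 = 0, 175 mod 11 = 10, 175 mod 4 = 3, 175 mod 9 = 4.

x ≡ 175 (mod 1980).


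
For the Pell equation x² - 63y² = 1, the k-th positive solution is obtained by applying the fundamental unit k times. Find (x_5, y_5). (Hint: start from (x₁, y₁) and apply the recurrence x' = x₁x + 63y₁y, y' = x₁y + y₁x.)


Step 1: Find the fundamental solution (x₁, y₁) of x² - 63y² = 1.
  Expand √63 as a continued fraction. a₀ = ⌊√63⌋ = 7; iterate m_{k+1} = d_k·a_k − m_k, d_{k+1} = (63 − m_{k+1}²)/d_k, a_{k+1} = ⌊(a₀ + m_{k+1})/d_{k+1}⌋ (starting m₀ = 0, d₀ = 1), with convergents p_k = a_k·p_{k-1} + p_{k-2}, q_k = a_k·q_{k-1} + q_{k-2} (p₋₁ = 1, q₋₁ = 0):
  k = 0: a₀ = 7; p₀/q₀ = 7/1; p₀² − 63·q₀² = 49 − 63 = -14.
  k = 1: m = 7, d = 14, a = ⌊(7 + 7)/14⌋ = 1; p/q = (1·7 + 1)/(1·1 + 0) = 8/1; p² − 63·q² = 64 − 63 = 1.
  The first convergent with p² − 63·q² = 1 gives the fundamental solution (x₁, y₁) = (8, 1).
Step 2: Apply the recurrence (x_{n+1}, y_{n+1}) = (x₁x_n + 63y₁y_n, x₁y_n + y₁x_n) repeatedly.
  From (x_1, y_1) = (8, 1): x_2 = 8·8 + 63·1·1 = 127; y_2 = 8·1 + 1·8 = 16.
  From (x_2, y_2) = (127, 16): x_3 = 8·127 + 63·1·16 = 2024; y_3 = 8·16 + 1·127 = 255.
  From (x_3, y_3) = (2024, 255): x_4 = 8·2024 + 63·1·255 = 32257; y_4 = 8·255 + 1·2024 = 4064.
  From (x_4, y_4) = (32257, 4064): x_5 = 8·32257 + 63·1·4064 = 514088; y_5 = 8·4064 + 1·32257 = 64769.
Step 3: Verify x_5² - 63·y_5² = 264286471744 - 264286471743 = 1 (should be 1). ✓

(x_1, y_1) = (8, 1); (x_5, y_5) = (514088, 64769).


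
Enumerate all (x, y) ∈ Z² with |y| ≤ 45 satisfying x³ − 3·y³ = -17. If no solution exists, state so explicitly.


The equation is x³ - 3y³ = -17. For fixed y, x³ = 3·y³ − 17, so a solution requires the RHS to be a perfect cube.
Strategy: iterate y from -45 to 45, compute RHS = 3·y³ − 17, and check whether it is a (positive or negative) perfect cube.
Check small values of y:
  y = 0: RHS = -17 is not a perfect cube.
  y = 1: RHS = -14 is not a perfect cube.
  y = -1: RHS = -20 is not a perfect cube.
  y = 2: RHS = 7 is not a perfect cube.
  y = -2: RHS = -41 is not a perfect cube.
  y = 3: RHS = 64 = (4)³ ⇒ x = 4 works.
  y = -3: RHS = -98 is not a perfect cube.
Continuing the search up to |y| = 45 finds no further solutions beyond those listed.
Collected solutions: (4, 3).

Solutions (with |y| ≤ 45): (4, 3).


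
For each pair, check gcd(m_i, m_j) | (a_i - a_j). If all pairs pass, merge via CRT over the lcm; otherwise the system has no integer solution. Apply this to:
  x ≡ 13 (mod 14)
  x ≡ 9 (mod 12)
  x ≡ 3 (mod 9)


Moduli 14, 12, 9 are not pairwise coprime, so CRT works modulo lcm(m_i) when all pairwise compatibility conditions hold.
Pairwise compatibility: gcd(m_i, m_j) must divide a_i - a_j for every pair.
Merge one congruence at a time:
  Start: x ≡ 13 (mod 14).
  Combine with x ≡ 9 (mod 12): gcd(14, 12) = 2; 9 - 13 = -4, which IS divisible by 2, so compatible.
    Write x = 13 + 14·t and substitute into x ≡ 9 (mod 12): 14·t ≡ 9 − 13 = -4 (mod 12).
    Divide the congruence (and modulus) by g = 2: 7·t ≡ -2 (mod 6).
    Reduce coefficients mod 6: 1·t ≡ 4 (mod 6).
    So t ≡ 4 (mod 6).
    Then x = 13 + 14·4 = 69, valid modulo lcm(14, 12) = 84: x ≡ 69 (mod 84).
  Combine with x ≡ 3 (mod 9): gcd(84, 9) = 3; 3 - 69 = -66, which IS divisible by 3, so compatible.
    Write x = 69 + 84·t and substitute into x ≡ 3 (mod 9): 84·t ≡ 3 − 69 = -66 (mod 9).
    Divide the congruence (and modulus) by g = 3: 28·t ≡ -22 (mod 3).
    Reduce coefficients mod 3: 1·t ≡ 2 (mod 3).
    So t ≡ 2 (mod 3).
    Then x = 69 + 84·2 = 237, valid modulo lcm(84, 9) = 252: x ≡ 237 (mod 252).
Verify: 237 mod 14 = 13, 237 mod 12 = 9, 237 mod 9 = 3.

x ≡ 237 (mod 252).


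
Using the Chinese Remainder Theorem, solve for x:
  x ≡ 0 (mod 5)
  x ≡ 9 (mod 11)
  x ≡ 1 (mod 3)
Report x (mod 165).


Moduli 5, 11, 3 are pairwise coprime; by CRT there is a unique solution modulo M = 5 · 11 · 3 = 165.
Solve pairwise, accumulating the modulus:
  Start with x ≡ 0 (mod 5).
  Combine with x ≡ 9 (mod 11): since gcd(5, 11) = 1, we get a unique residue mod 55.
    Write x = 0 + 5·t and substitute into x ≡ 9 (mod 11): 5·t ≡ 9 − 0 = 9 (mod 11).
    The inverse of 5 mod 11 is 9 (since 5·9 = 45 = 4·11 + 1), so t ≡ 9·9 = 81 ≡ 4 (mod 11).
    Then x = 0 + 5·4 = 20, valid modulo lcm(5, 11) = 55: x ≡ 20 (mod 55).
  Combine with x ≡ 1 (mod 3): since gcd(55, 3) = 1, we get a unique residue mod 165.
    Write x = 20 + 55·t and substitute into x ≡ 1 (mod 3): 55·t ≡ 1 − 20 = -19 (mod 3).
    Reduce coefficients mod 3: 1·t ≡ 2 (mod 3).
    So t ≡ 2 (mod 3).
    Then x = 20 + 55·2 = 130, valid modulo lcm(55, 3) = 165: x ≡ 130 (mod 165).
Verify: 130 mod 5 = 0 ✓, 130 mod 11 = 9 ✓, 130 mod 3 = 1 ✓.

x ≡ 130 (mod 165).


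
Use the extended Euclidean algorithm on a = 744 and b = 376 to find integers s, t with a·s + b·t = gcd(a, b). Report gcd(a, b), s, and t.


Euclidean algorithm on (744, 376) — divide until remainder is 0:
  744 = 1 · 376 + 368
  376 = 1 · 368 + 8
  368 = 46 · 8 + 0
gcd(744, 376) = 8.
Track Bezout coefficients alongside the remainders: start with r₀ = 744 = a·1 + b·0 (s = 1, t = 0) and r₁ = 376 = a·0 + b·1 (s = 0, t = 1); each new remainder r_{k+1} = r_{k-1} − q_k·r_k inherits s_{k+1} = s_{k-1} − q_k·s_k, t_{k+1} = t_{k-1} − q_k·t_k, so r_k = a·s_k + b·t_k at every step:
  q = 1: r = 368, s = 1 − 1·0 = 1, t = 0 − 1·1 = -1  (check: 744·1 + 376·(-1) = 368)
  q = 1: r = 8, s = 0 − 1·1 = -1, t = 1 − 1·(-1) = 2  (check: 744·(-1) + 376·2 = 8)
The row with r = 8 (the gcd) gives the Bezout coefficients s = -1, t = 2.
Result: 744 · (-1) + 376 · (2) = 8.

gcd(744, 376) = 8; s = -1, t = 2 (check: 744·(-1) + 376·2 = 8).


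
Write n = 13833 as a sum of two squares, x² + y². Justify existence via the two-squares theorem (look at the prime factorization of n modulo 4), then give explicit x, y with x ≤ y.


Step 1: Factor n = 13833 = 3^2 · 29 · 53.
Step 2: Check the mod-4 condition on each prime factor: 3 ≡ 3 (mod 4), exponent 2 (must be even); 29 ≡ 1 (mod 4), exponent 1; 53 ≡ 1 (mod 4), exponent 1.
All primes ≡ 3 (mod 4) appear to even exponent (or don't appear), so by the two-squares theorem n IS expressible as a sum of two squares.
Step 3: Build a representation. Group n = k² · m with k = 3 and m = 29 · 53 = 1537 (a product of primes ≡ 1 (mod 4)); a representation of m scales to one of n via (k·x)² + (k·y)² = k²(x² + y²). Each prime p ≡ 1 (mod 4) is itself a sum of two squares; find a² by testing p − a² for a perfect square:
  29: 29 − 1² = 28, 29 − 2² = 25 = 5² ⇒ 29 = 2² + 5².
  53: 53 − 1² = 52, 53 − 2² = 49 = 7² ⇒ 53 = 2² + 7².
  Combine using the Brahmagupta–Fibonacci identity (a² + b²)(c² + d²) = (ac − bd)² + (ad + bc)² = (ac + bd)² + (ad − bc)²:
  29 · 53 = 1537: from (2² + 5²)(2² + 7²), take (2·2 − 5·7, 2·7 + 5·2) = (4 − 35, 14 + 10) = (-31, 24); dropping signs (only squares matter) gives (31, 24); check 31² + 24² = 961 + 576 = 1537 ✓.
  Scale by k = 3: (3·31, 3·24) = (93, 72).
Step 4: Order so x ≤ y and verify: 72² + 93² = 5184 + 8649 = 13833 = n. ✓

n = 13833 = 72² + 93² (one valid representation with x ≤ y).


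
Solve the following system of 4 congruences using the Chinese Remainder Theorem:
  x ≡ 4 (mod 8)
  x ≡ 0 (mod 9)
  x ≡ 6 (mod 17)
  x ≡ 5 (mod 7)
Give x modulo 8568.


Product of moduli M = 8 · 9 · 17 · 7 = 8568.
Merge one congruence at a time:
  Start: x ≡ 4 (mod 8).
  Combine with x ≡ 0 (mod 9); new modulus lcm = 72.
    Write x = 4 + 8·t and substitute into x ≡ 0 (mod 9): 8·t ≡ 0 − 4 = -4 (mod 9).
    Reduce coefficients mod 9: 8·t ≡ 5 (mod 9).
    The inverse of 8 mod 9 is 8 (since 8·8 = 64 = 7·9 + 1), so t ≡ 8·5 = 40 ≡ 4 (mod 9).
    Then x = 4 + 8·4 = 36, valid modulo lcm(8, 9) = 72: x ≡ 36 (mod 72).
  Combine with x ≡ 6 (mod 17); new modulus lcm = 1224.
    Write x = 36 + 72·t and substitute into x ≡ 6 (mod 17): 72·t ≡ 6 − 36 = -30 (mod 17).
    Reduce coefficients mod 17: 4·t ≡ 4 (mod 17).
    The inverse of 4 mod 17 is 13 (since 4·13 = 52 = 3·17 + 1), so t ≡ 13·4 = 52 ≡ 1 (mod 17).
    Then x = 36 + 72·1 = 108, valid modulo lcm(72, 17) = 1224: x ≡ 108 (mod 1224).
  Combine with x ≡ 5 (mod 7); new modulus lcm = 8568.
    Write x = 108 + 1224·t and substitute into x ≡ 5 (mod 7): 1224·t ≡ 5 − 108 = -103 (mod 7).
    Reduce coefficients mod 7: 6·t ≡ 2 (mod 7).
    The inverse of 6 mod 7 is 6 (since 6·6 = 36 = 5·7 + 1), so t ≡ 6·2 = 12 ≡ 5 (mod 7).
    Then x = 108 + 1224·5 = 6228, valid modulo lcm(1224, 7) = 8568: x ≡ 6228 (mod 8568).
Verify against each original: 6228 mod 8 = 4, 6228 mod 9 = 0, 6228 mod 17 = 6, 6228 mod 7 = 5.

x ≡ 6228 (mod 8568).


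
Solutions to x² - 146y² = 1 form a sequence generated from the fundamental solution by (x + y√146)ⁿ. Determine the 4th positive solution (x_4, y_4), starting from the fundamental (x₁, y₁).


Step 1: Find the fundamental solution (x₁, y₁) of x² - 146y² = 1.
  Expand √146 as a continued fraction. a₀ = ⌊√146⌋ = 12; iterate m_{k+1} = d_k·a_k − m_k, d_{k+1} = (146 − m_{k+1}²)/d_k, a_{k+1} = ⌊(a₀ + m_{k+1})/d_{k+1}⌋ (starting m₀ = 0, d₀ = 1), with convergents p_k = a_k·p_{k-1} + p_{k-2}, q_k = a_k·q_{k-1} + q_{k-2} (p₋₁ = 1, q₋₁ = 0):
  k = 0: a₀ = 12; p₀/q₀ = 12/1; p₀² − 146·q₀² = 144 − 146 = -2.
  k = 1: m = 12, d = 2, a = ⌊(12 + 12)/2⌋ = 12; p/q = (12·12 + 1)/(12·1 + 0) = 145/12; p² − 146·q² = 21025 − 21024 = 1.
  The first convergent with p² − 146·q² = 1 gives the fundamental solution (x₁, y₁) = (145, 12).
Step 2: Apply the recurrence (x_{n+1}, y_{n+1}) = (x₁x_n + 146y₁y_n, x₁y_n + y₁x_n) repeatedly.
  From (x_1, y_1) = (145, 12): x_2 = 145·145 + 146·12·12 = 42049; y_2 = 145·12 + 12·145 = 3480.
  From (x_2, y_2) = (42049, 3480): x_3 = 145·42049 + 146·12·3480 = 12194065; y_3 = 145·3480 + 12·42049 = 1009188.
  From (x_3, y_3) = (12194065, 1009188): x_4 = 145·12194065 + 146·12·1009188 = 3536236801; y_4 = 145·1009188 + 12·12194065 = 292661040.
Step 3: Verify x_4² - 146·y_4² = 12504970712746713601 - 12504970712746713600 = 1 (should be 1). ✓

(x_1, y_1) = (145, 12); (x_4, y_4) = (3536236801, 292661040).


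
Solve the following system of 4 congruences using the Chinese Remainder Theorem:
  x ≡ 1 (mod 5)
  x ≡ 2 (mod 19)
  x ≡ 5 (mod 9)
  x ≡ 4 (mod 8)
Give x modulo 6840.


Product of moduli M = 5 · 19 · 9 · 8 = 6840.
Merge one congruence at a time:
  Start: x ≡ 1 (mod 5).
  Combine with x ≡ 2 (mod 19); new modulus lcm = 95.
    Write x = 1 + 5·t and substitute into x ≡ 2 (mod 19): 5·t ≡ 2 − 1 = 1 (mod 19).
    The inverse of 5 mod 19 is 4 (since 5·4 = 20 = 1·19 + 1), so t ≡ 4·1 = 4 ≡ 4 (mod 19).
    Then x = 1 + 5·4 = 21, valid modulo lcm(5, 19) = 95: x ≡ 21 (mod 95).
  Combine with x ≡ 5 (mod 9); new modulus lcm = 855.
    Write x = 21 + 95·t and substitute into x ≡ 5 (mod 9): 95·t ≡ 5 − 21 = -16 (mod 9).
    Reduce coefficients mod 9: 5·t ≡ 2 (mod 9).
    The inverse of 5 mod 9 is 2 (since 5·2 = 10 = 1·9 + 1), so t ≡ 2·2 = 4 ≡ 4 (mod 9).
    Then x = 21 + 95·4 = 401, valid modulo lcm(95, 9) = 855: x ≡ 401 (mod 855).
  Combine with x ≡ 4 (mod 8); new modulus lcm = 6840.
    Write x = 401 + 855·t and substitute into x ≡ 4 (mod 8): 855·t ≡ 4 − 401 = -397 (mod 8).
    Reduce coefficients mod 8: 7·t ≡ 3 (mod 8).
    The inverse of 7 mod 8 is 7 (since 7·7 = 49 = 6·8 + 1), so t ≡ 7·3 = 21 ≡ 5 (mod 8).
    Then x = 401 + 855·5 = 4676, valid modulo lcm(855, 8) = 6840: x ≡ 4676 (mod 6840).
Verify against each original: 4676 mod 5 = 1, 4676 mod 19 = 2, 4676 mod 9 = 5, 4676 mod 8 = 4.

x ≡ 4676 (mod 6840).


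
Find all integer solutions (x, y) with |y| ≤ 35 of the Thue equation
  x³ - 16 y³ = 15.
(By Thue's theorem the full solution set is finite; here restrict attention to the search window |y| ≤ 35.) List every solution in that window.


The equation is x³ - 16y³ = 15. For fixed y, x³ = 16·y³ + 15, so a solution requires the RHS to be a perfect cube.
Strategy: iterate y from -35 to 35, compute RHS = 16·y³ + 15, and check whether it is a (positive or negative) perfect cube.
Check small values of y:
  y = 0: RHS = 15 is not a perfect cube.
  y = 1: RHS = 31 is not a perfect cube.
  y = -1: RHS = -1 = (-1)³ ⇒ x = -1 works.
  y = 2: RHS = 143 is not a perfect cube.
  y = -2: RHS = -113 is not a perfect cube.
  y = 3: RHS = 447 is not a perfect cube.
  y = -3: RHS = -417 is not a perfect cube.
Continuing the search up to |y| = 35 finds no further solutions beyond those listed.
Collected solutions: (-1, -1).

Solutions (with |y| ≤ 35): (-1, -1).


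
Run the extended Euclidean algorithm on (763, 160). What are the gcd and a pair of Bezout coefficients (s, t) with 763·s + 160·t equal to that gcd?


Euclidean algorithm on (763, 160) — divide until remainder is 0:
  763 = 4 · 160 + 123
  160 = 1 · 123 + 37
  123 = 3 · 37 + 12
  37 = 3 · 12 + 1
  12 = 12 · 1 + 0
gcd(763, 160) = 1.
Track Bezout coefficients alongside the remainders: start with r₀ = 763 = a·1 + b·0 (s = 1, t = 0) and r₁ = 160 = a·0 + b·1 (s = 0, t = 1); each new remainder r_{k+1} = r_{k-1} − q_k·r_k inherits s_{k+1} = s_{k-1} − q_k·s_k, t_{k+1} = t_{k-1} − q_k·t_k, so r_k = a·s_k + b·t_k at every step:
  q = 4: r = 123, s = 1 − 4·0 = 1, t = 0 − 4·1 = -4  (check: 763·1 + 160·(-4) = 123)
  q = 1: r = 37, s = 0 − 1·1 = -1, t = 1 − 1·(-4) = 5  (check: 763·(-1) + 160·5 = 37)
  q = 3: r = 12, s = 1 − 3·(-1) = 4, t = -4 − 3·5 = -19  (check: 763·4 + 160·(-19) = 12)
  q = 3: r = 1, s = -1 − 3·4 = -13, t = 5 − 3·(-19) = 62  (check: 763·(-13) + 160·62 = 1)
The row with r = 1 (the gcd) gives the Bezout coefficients s = -13, t = 62.
Result: 763 · (-13) + 160 · (62) = 1.

gcd(763, 160) = 1; s = -13, t = 62 (check: 763·(-13) + 160·62 = 1).


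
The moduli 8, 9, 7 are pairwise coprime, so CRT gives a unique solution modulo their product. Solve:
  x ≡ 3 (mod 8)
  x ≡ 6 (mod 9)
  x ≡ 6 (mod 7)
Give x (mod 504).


Moduli 8, 9, 7 are pairwise coprime; by CRT there is a unique solution modulo M = 8 · 9 · 7 = 504.
Solve pairwise, accumulating the modulus:
  Start with x ≡ 3 (mod 8).
  Combine with x ≡ 6 (mod 9): since gcd(8, 9) = 1, we get a unique residue mod 72.
    Write x = 3 + 8·t and substitute into x ≡ 6 (mod 9): 8·t ≡ 6 − 3 = 3 (mod 9).
    The inverse of 8 mod 9 is 8 (since 8·8 = 64 = 7·9 + 1), so t ≡ 8·3 = 24 ≡ 6 (mod 9).
    Then x = 3 + 8·6 = 51, valid modulo lcm(8, 9) = 72: x ≡ 51 (mod 72).
  Combine with x ≡ 6 (mod 7): since gcd(72, 7) = 1, we get a unique residue mod 504.
    Write x = 51 + 72·t and substitute into x ≡ 6 (mod 7): 72·t ≡ 6 − 51 = -45 (mod 7).
    Reduce coefficients mod 7: 2·t ≡ 4 (mod 7).
    The inverse of 2 mod 7 is 4 (since 2·4 = 8 = 1·7 + 1), so t ≡ 4·4 = 16 ≡ 2 (mod 7).
    Then x = 51 + 72·2 = 195, valid modulo lcm(72, 7) = 504: x ≡ 195 (mod 504).
Verify: 195 mod 8 = 3 ✓, 195 mod 9 = 6 ✓, 195 mod 7 = 6 ✓.

x ≡ 195 (mod 504).


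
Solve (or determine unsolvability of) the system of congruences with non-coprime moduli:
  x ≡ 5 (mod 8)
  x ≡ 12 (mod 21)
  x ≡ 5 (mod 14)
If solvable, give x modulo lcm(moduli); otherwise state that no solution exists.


Moduli 8, 21, 14 are not pairwise coprime, so CRT works modulo lcm(m_i) when all pairwise compatibility conditions hold.
Pairwise compatibility: gcd(m_i, m_j) must divide a_i - a_j for every pair.
Merge one congruence at a time:
  Start: x ≡ 5 (mod 8).
  Combine with x ≡ 12 (mod 21): gcd(8, 21) = 1; 12 - 5 = 7, which IS divisible by 1, so compatible.
    Write x = 5 + 8·t and substitute into x ≡ 12 (mod 21): 8·t ≡ 12 − 5 = 7 (mod 21).
    The inverse of 8 mod 21 is 8 (since 8·8 = 64 = 3·21 + 1), so t ≡ 8·7 = 56 ≡ 14 (mod 21).
    Then x = 5 + 8·14 = 117, valid modulo lcm(8, 21) = 168: x ≡ 117 (mod 168).
  Combine with x ≡ 5 (mod 14): gcd(168, 14) = 14; 5 - 117 = -112, which IS divisible by 14, so compatible.
    Write x = 117 + 168·t and substitute into x ≡ 5 (mod 14): 168·t ≡ 5 − 117 = -112 (mod 14).
    Divide the congruence (and modulus) by g = 14: 12·t ≡ -8 (mod 1).
    Modulo 1 every t works; take t = 0.
    Then x = 117 + 168·0 = 117, valid modulo lcm(168, 14) = 168: x ≡ 117 (mod 168).
Verify: 117 mod 8 = 5, 117 mod 21 = 12, 117 mod 14 = 5.

x ≡ 117 (mod 168).


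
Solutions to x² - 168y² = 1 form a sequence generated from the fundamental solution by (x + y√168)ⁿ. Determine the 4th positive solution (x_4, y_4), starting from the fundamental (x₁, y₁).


Step 1: Find the fundamental solution (x₁, y₁) of x² - 168y² = 1.
  Expand √168 as a continued fraction. a₀ = ⌊√168⌋ = 12; iterate m_{k+1} = d_k·a_k − m_k, d_{k+1} = (168 − m_{k+1}²)/d_k, a_{k+1} = ⌊(a₀ + m_{k+1})/d_{k+1}⌋ (starting m₀ = 0, d₀ = 1), with convergents p_k = a_k·p_{k-1} + p_{k-2}, q_k = a_k·q_{k-1} + q_{k-2} (p₋₁ = 1, q₋₁ = 0):
  k = 0: a₀ = 12; p₀/q₀ = 12/1; p₀² − 168·q₀² = 144 − 168 = -24.
  k = 1: m = 12, d = 24, a = ⌊(12 + 12)/24⌋ = 1; p/q = (1·12 + 1)/(1·1 + 0) = 13/1; p² − 168·q² = 169 − 168 = 1.
  The first convergent with p² − 168·q² = 1 gives the fundamental solution (x₁, y₁) = (13, 1).
Step 2: Apply the recurrence (x_{n+1}, y_{n+1}) = (x₁x_n + 168y₁y_n, x₁y_n + y₁x_n) repeatedly.
  From (x_1, y_1) = (13, 1): x_2 = 13·13 + 168·1·1 = 337; y_2 = 13·1 + 1·13 = 26.
  From (x_2, y_2) = (337, 26): x_3 = 13·337 + 168·1·26 = 8749; y_3 = 13·26 + 1·337 = 675.
  From (x_3, y_3) = (8749, 675): x_4 = 13·8749 + 168·1·675 = 227137; y_4 = 13·675 + 1·8749 = 17524.
Step 3: Verify x_4² - 168·y_4² = 51591216769 - 51591216768 = 1 (should be 1). ✓

(x_1, y_1) = (13, 1); (x_4, y_4) = (227137, 17524).


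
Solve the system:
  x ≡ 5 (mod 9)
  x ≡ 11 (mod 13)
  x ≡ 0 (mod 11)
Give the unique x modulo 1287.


Moduli 9, 13, 11 are pairwise coprime; by CRT there is a unique solution modulo M = 9 · 13 · 11 = 1287.
Solve pairwise, accumulating the modulus:
  Start with x ≡ 5 (mod 9).
  Combine with x ≡ 11 (mod 13): since gcd(9, 13) = 1, we get a unique residue mod 117.
    Write x = 5 + 9·t and substitute into x ≡ 11 (mod 13): 9·t ≡ 11 − 5 = 6 (mod 13).
    The inverse of 9 mod 13 is 3 (since 9·3 = 27 = 2·13 + 1), so t ≡ 3·6 = 18 ≡ 5 (mod 13).
    Then x = 5 + 9·5 = 50, valid modulo lcm(9, 13) = 117: x ≡ 50 (mod 117).
  Combine with x ≡ 0 (mod 11): since gcd(117, 11) = 1, we get a unique residue mod 1287.
    Write x = 50 + 117·t and substitute into x ≡ 0 (mod 11): 117·t ≡ 0 − 50 = -50 (mod 11).
    Reduce coefficients mod 11: 7·t ≡ 5 (mod 11).
    The inverse of 7 mod 11 is 8 (since 7·8 = 56 = 5·11 + 1), so t ≡ 8·5 = 40 ≡ 7 (mod 11).
    Then x = 50 + 117·7 = 869, valid modulo lcm(117, 11) = 1287: x ≡ 869 (mod 1287).
Verify: 869 mod 9 = 5 ✓, 869 mod 13 = 11 ✓, 869 mod 11 = 0 ✓.

x ≡ 869 (mod 1287).


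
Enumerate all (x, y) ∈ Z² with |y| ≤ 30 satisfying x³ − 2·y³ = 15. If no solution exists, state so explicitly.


The equation is x³ - 2y³ = 15. For fixed y, x³ = 2·y³ + 15, so a solution requires the RHS to be a perfect cube.
Strategy: iterate y from -30 to 30, compute RHS = 2·y³ + 15, and check whether it is a (positive or negative) perfect cube.
Check small values of y:
  y = 0: RHS = 15 is not a perfect cube.
  y = 1: RHS = 17 is not a perfect cube.
  y = -1: RHS = 13 is not a perfect cube.
  y = 2: RHS = 31 is not a perfect cube.
  y = -2: RHS = -1 = (-1)³ ⇒ x = -1 works.
  y = 3: RHS = 69 is not a perfect cube.
  y = -3: RHS = -39 is not a perfect cube.
Continuing the search up to |y| = 30 finds no further solutions beyond those listed.
Collected solutions: (-1, -2).

Solutions (with |y| ≤ 30): (-1, -2).


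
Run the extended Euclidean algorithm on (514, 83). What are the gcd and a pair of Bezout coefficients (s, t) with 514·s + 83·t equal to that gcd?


Euclidean algorithm on (514, 83) — divide until remainder is 0:
  514 = 6 · 83 + 16
  83 = 5 · 16 + 3
  16 = 5 · 3 + 1
  3 = 3 · 1 + 0
gcd(514, 83) = 1.
Track Bezout coefficients alongside the remainders: start with r₀ = 514 = a·1 + b·0 (s = 1, t = 0) and r₁ = 83 = a·0 + b·1 (s = 0, t = 1); each new remainder r_{k+1} = r_{k-1} − q_k·r_k inherits s_{k+1} = s_{k-1} − q_k·s_k, t_{k+1} = t_{k-1} − q_k·t_k, so r_k = a·s_k + b·t_k at every step:
  q = 6: r = 16, s = 1 − 6·0 = 1, t = 0 − 6·1 = -6  (check: 514·1 + 83·(-6) = 16)
  q = 5: r = 3, s = 0 − 5·1 = -5, t = 1 − 5·(-6) = 31  (check: 514·(-5) + 83·31 = 3)
  q = 5: r = 1, s = 1 − 5·(-5) = 26, t = -6 − 5·31 = -161  (check: 514·26 + 83·(-161) = 1)
The row with r = 1 (the gcd) gives the Bezout coefficients s = 26, t = -161.
Result: 514 · (26) + 83 · (-161) = 1.

gcd(514, 83) = 1; s = 26, t = -161 (check: 514·26 + 83·(-161) = 1).


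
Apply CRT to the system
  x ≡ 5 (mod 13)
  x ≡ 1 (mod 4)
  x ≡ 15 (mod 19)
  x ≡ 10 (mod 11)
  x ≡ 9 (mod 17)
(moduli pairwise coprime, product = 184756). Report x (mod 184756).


Product of moduli M = 13 · 4 · 19 · 11 · 17 = 184756.
Merge one congruence at a time:
  Start: x ≡ 5 (mod 13).
  Combine with x ≡ 1 (mod 4); new modulus lcm = 52.
    Write x = 5 + 13·t and substitute into x ≡ 1 (mod 4): 13·t ≡ 1 − 5 = -4 (mod 4).
    Reduce coefficients mod 4: 1·t ≡ 0 (mod 4).
    So t ≡ 0 (mod 4).
    Then x = 5 + 13·0 = 5, valid modulo lcm(13, 4) = 52: x ≡ 5 (mod 52).
  Combine with x ≡ 15 (mod 19); new modulus lcm = 988.
    Write x = 5 + 52·t and substitute into x ≡ 15 (mod 19): 52·t ≡ 15 − 5 = 10 (mod 19).
    Reduce coefficients mod 19: 14·t ≡ 10 (mod 19).
    The inverse of 14 mod 19 is 15 (since 14·15 = 210 = 11·19 + 1), so t ≡ 15·10 = 150 ≡ 17 (mod 19).
    Then x = 5 + 52·17 = 889, valid modulo lcm(52, 19) = 988: x ≡ 889 (mod 988).
  Combine with x ≡ 10 (mod 11); new modulus lcm = 10868.
    Write x = 889 + 988·t and substitute into x ≡ 10 (mod 11): 988·t ≡ 10 − 889 = -879 (mod 11).
    Reduce coefficients mod 11: 9·t ≡ 1 (mod 11).
    The inverse of 9 mod 11 is 5 (since 9·5 = 45 = 4·11 + 1), so t ≡ 5·1 = 5 ≡ 5 (mod 11).
    Then x = 889 + 988·5 = 5829, valid modulo lcm(988, 11) = 10868: x ≡ 5829 (mod 10868).
  Combine with x ≡ 9 (mod 17); new modulus lcm = 184756.
    Write x = 5829 + 10868·t and substitute into x ≡ 9 (mod 17): 10868·t ≡ 9 − 5829 = -5820 (mod 17).
    Reduce coefficients mod 17: 5·t ≡ 11 (mod 17).
    The inverse of 5 mod 17 is 7 (since 5·7 = 35 = 2·17 + 1), so t ≡ 7·11 = 77 ≡ 9 (mod 17).
    Then x = 5829 + 10868·9 = 103641, valid modulo lcm(10868, 17) = 184756: x ≡ 103641 (mod 184756).
Verify against each original: 103641 mod 13 = 5, 103641 mod 4 = 1, 103641 mod 19 = 15, 103641 mod 11 = 10, 103641 mod 17 = 9.

x ≡ 103641 (mod 184756).


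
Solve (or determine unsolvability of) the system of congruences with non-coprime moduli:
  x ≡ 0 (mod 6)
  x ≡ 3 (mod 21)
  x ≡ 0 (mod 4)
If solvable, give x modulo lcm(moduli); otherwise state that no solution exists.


Moduli 6, 21, 4 are not pairwise coprime, so CRT works modulo lcm(m_i) when all pairwise compatibility conditions hold.
Pairwise compatibility: gcd(m_i, m_j) must divide a_i - a_j for every pair.
Merge one congruence at a time:
  Start: x ≡ 0 (mod 6).
  Combine with x ≡ 3 (mod 21): gcd(6, 21) = 3; 3 - 0 = 3, which IS divisible by 3, so compatible.
    Write x = 0 + 6·t and substitute into x ≡ 3 (mod 21): 6·t ≡ 3 − 0 = 3 (mod 21).
    Divide the congruence (and modulus) by g = 3: 2·t ≡ 1 (mod 7).
    The inverse of 2 mod 7 is 4 (since 2·4 = 8 = 1·7 + 1), so t ≡ 4·1 = 4 ≡ 4 (mod 7).
    Then x = 0 + 6·4 = 24, valid modulo lcm(6, 21) = 42: x ≡ 24 (mod 42).
  Combine with x ≡ 0 (mod 4): gcd(42, 4) = 2; 0 - 24 = -24, which IS divisible by 2, so compatible.
    Write x = 24 + 42·t and substitute into x ≡ 0 (mod 4): 42·t ≡ 0 − 24 = -24 (mod 4).
    Divide the congruence (and modulus) by g = 2: 21·t ≡ -12 (mod 2).
    Reduce coefficients mod 2: 1·t ≡ 0 (mod 2).
    So t ≡ 0 (mod 2).
    Then x = 24 + 42·0 = 24, valid modulo lcm(42, 4) = 84: x ≡ 24 (mod 84).
Verify: 24 mod 6 = 0, 24 mod 21 = 3, 24 mod 4 = 0.

x ≡ 24 (mod 84).


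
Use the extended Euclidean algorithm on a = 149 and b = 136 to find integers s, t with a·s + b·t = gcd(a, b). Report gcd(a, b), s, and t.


Euclidean algorithm on (149, 136) — divide until remainder is 0:
  149 = 1 · 136 + 13
  136 = 10 · 13 + 6
  13 = 2 · 6 + 1
  6 = 6 · 1 + 0
gcd(149, 136) = 1.
Track Bezout coefficients alongside the remainders: start with r₀ = 149 = a·1 + b·0 (s = 1, t = 0) and r₁ = 136 = a·0 + b·1 (s = 0, t = 1); each new remainder r_{k+1} = r_{k-1} − q_k·r_k inherits s_{k+1} = s_{k-1} − q_k·s_k, t_{k+1} = t_{k-1} − q_k·t_k, so r_k = a·s_k + b·t_k at every step:
  q = 1: r = 13, s = 1 − 1·0 = 1, t = 0 − 1·1 = -1  (check: 149·1 + 136·(-1) = 13)
  q = 10: r = 6, s = 0 − 10·1 = -10, t = 1 − 10·(-1) = 11  (check: 149·(-10) + 136·11 = 6)
  q = 2: r = 1, s = 1 − 2·(-10) = 21, t = -1 − 2·11 = -23  (check: 149·21 + 136·(-23) = 1)
The row with r = 1 (the gcd) gives the Bezout coefficients s = 21, t = -23.
Result: 149 · (21) + 136 · (-23) = 1.

gcd(149, 136) = 1; s = 21, t = -23 (check: 149·21 + 136·(-23) = 1).


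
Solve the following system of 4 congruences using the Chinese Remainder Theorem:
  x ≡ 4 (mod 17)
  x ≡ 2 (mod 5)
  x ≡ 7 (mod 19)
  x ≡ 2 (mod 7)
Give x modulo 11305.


Product of moduli M = 17 · 5 · 19 · 7 = 11305.
Merge one congruence at a time:
  Start: x ≡ 4 (mod 17).
  Combine with x ≡ 2 (mod 5); new modulus lcm = 85.
    Write x = 4 + 17·t and substitute into x ≡ 2 (mod 5): 17·t ≡ 2 − 4 = -2 (mod 5).
    Reduce coefficients mod 5: 2·t ≡ 3 (mod 5).
    The inverse of 2 mod 5 is 3 (since 2·3 = 6 = 1·5 + 1), so t ≡ 3·3 = 9 ≡ 4 (mod 5).
    Then x = 4 + 17·4 = 72, valid modulo lcm(17, 5) = 85: x ≡ 72 (mod 85).
  Combine with x ≡ 7 (mod 19); new modulus lcm = 1615.
    Write x = 72 + 85·t and substitute into x ≡ 7 (mod 19): 85·t ≡ 7 − 72 = -65 (mod 19).
    Reduce coefficients mod 19: 9·t ≡ 11 (mod 19).
    The inverse of 9 mod 19 is 17 (since 9·17 = 153 = 8·19 + 1), so t ≡ 17·11 = 187 ≡ 16 (mod 19).
    Then x = 72 + 85·16 = 1432, valid modulo lcm(85, 19) = 1615: x ≡ 1432 (mod 1615).
  Combine with x ≡ 2 (mod 7); new modulus lcm = 11305.
    Write x = 1432 + 1615·t and substitute into x ≡ 2 (mod 7): 1615·t ≡ 2 − 1432 = -1430 (mod 7).
    Reduce coefficients mod 7: 5·t ≡ 5 (mod 7).
    The inverse of 5 mod 7 is 3 (since 5·3 = 15 = 2·7 + 1), so t ≡ 3·5 = 15 ≡ 1 (mod 7).
    Then x = 1432 + 1615·1 = 3047, valid modulo lcm(1615, 7) = 11305: x ≡ 3047 (mod 11305).
Verify against each original: 3047 mod 17 = 4, 3047 mod 5 = 2, 3047 mod 19 = 7, 3047 mod 7 = 2.

x ≡ 3047 (mod 11305).


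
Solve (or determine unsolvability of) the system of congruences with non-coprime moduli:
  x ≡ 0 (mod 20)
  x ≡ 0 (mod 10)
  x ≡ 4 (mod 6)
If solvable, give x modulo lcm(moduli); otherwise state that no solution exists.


Moduli 20, 10, 6 are not pairwise coprime, so CRT works modulo lcm(m_i) when all pairwise compatibility conditions hold.
Pairwise compatibility: gcd(m_i, m_j) must divide a_i - a_j for every pair.
Merge one congruence at a time:
  Start: x ≡ 0 (mod 20).
  Combine with x ≡ 0 (mod 10): gcd(20, 10) = 10; 0 - 0 = 0, which IS divisible by 10, so compatible.
    Write x = 0 + 20·t and substitute into x ≡ 0 (mod 10): 20·t ≡ 0 − 0 = 0 (mod 10).
    Divide the congruence (and modulus) by g = 10: 2·t ≡ 0 (mod 1).
    Modulo 1 every t works; take t = 0.
    Then x = 0 + 20·0 = 0, valid modulo lcm(20, 10) = 20: x ≡ 0 (mod 20).
  Combine with x ≡ 4 (mod 6): gcd(20, 6) = 2; 4 - 0 = 4, which IS divisible by 2, so compatible.
    Write x = 0 + 20·t and substitute into x ≡ 4 (mod 6): 20·t ≡ 4 − 0 = 4 (mod 6).
    Divide the congruence (and modulus) by g = 2: 10·t ≡ 2 (mod 3).
    Reduce coefficients mod 3: 1·t ≡ 2 (mod 3).
    So t ≡ 2 (mod 3).
    Then x = 0 + 20·2 = 40, valid modulo lcm(20, 6) = 60: x ≡ 40 (mod 60).
Verify: 40 mod 20 = 0, 40 mod 10 = 0, 40 mod 6 = 4.

x ≡ 40 (mod 60).


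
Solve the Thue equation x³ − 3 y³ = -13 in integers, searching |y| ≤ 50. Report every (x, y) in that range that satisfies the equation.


The equation is x³ - 3y³ = -13. For fixed y, x³ = 3·y³ − 13, so a solution requires the RHS to be a perfect cube.
Strategy: iterate y from -50 to 50, compute RHS = 3·y³ − 13, and check whether it is a (positive or negative) perfect cube.
Check small values of y:
  y = 0: RHS = -13 is not a perfect cube.
  y = 1: RHS = -10 is not a perfect cube.
  y = -1: RHS = -16 is not a perfect cube.
  y = 2: RHS = 11 is not a perfect cube.
  y = -2: RHS = -37 is not a perfect cube.
  y = 3: RHS = 68 is not a perfect cube.
  y = -3: RHS = -94 is not a perfect cube.
Continuing the search up to |y| = 50 finds no solutions either.
No (x, y) in the scanned range satisfies the equation.

No integer solutions with |y| ≤ 50.


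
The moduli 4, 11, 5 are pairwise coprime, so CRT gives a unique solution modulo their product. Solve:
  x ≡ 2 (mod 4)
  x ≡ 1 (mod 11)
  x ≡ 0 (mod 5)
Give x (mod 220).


Moduli 4, 11, 5 are pairwise coprime; by CRT there is a unique solution modulo M = 4 · 11 · 5 = 220.
Solve pairwise, accumulating the modulus:
  Start with x ≡ 2 (mod 4).
  Combine with x ≡ 1 (mod 11): since gcd(4, 11) = 1, we get a unique residue mod 44.
    Write x = 2 + 4·t and substitute into x ≡ 1 (mod 11): 4·t ≡ 1 − 2 = -1 (mod 11).
    Reduce coefficients mod 11: 4·t ≡ 10 (mod 11).
    The inverse of 4 mod 11 is 3 (since 4·3 = 12 = 1·11 + 1), so t ≡ 3·10 = 30 ≡ 8 (mod 11).
    Then x = 2 + 4·8 = 34, valid modulo lcm(4, 11) = 44: x ≡ 34 (mod 44).
  Combine with x ≡ 0 (mod 5): since gcd(44, 5) = 1, we get a unique residue mod 220.
    Write x = 34 + 44·t and substitute into x ≡ 0 (mod 5): 44·t ≡ 0 − 34 = -34 (mod 5).
    Reduce coefficients mod 5: 4·t ≡ 1 (mod 5).
    The inverse of 4 mod 5 is 4 (since 4·4 = 16 = 3·5 + 1), so t ≡ 4·1 = 4 ≡ 4 (mod 5).
    Then x = 34 + 44·4 = 210, valid modulo lcm(44, 5) = 220: x ≡ 210 (mod 220).
Verify: 210 mod 4 = 2 ✓, 210 mod 11 = 1 ✓, 210 mod 5 = 0 ✓.

x ≡ 210 (mod 220).


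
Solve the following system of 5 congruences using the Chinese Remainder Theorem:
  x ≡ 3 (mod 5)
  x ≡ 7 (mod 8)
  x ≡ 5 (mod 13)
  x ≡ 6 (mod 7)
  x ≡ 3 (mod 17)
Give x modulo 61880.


Product of moduli M = 5 · 8 · 13 · 7 · 17 = 61880.
Merge one congruence at a time:
  Start: x ≡ 3 (mod 5).
  Combine with x ≡ 7 (mod 8); new modulus lcm = 40.
    Write x = 3 + 5·t and substitute into x ≡ 7 (mod 8): 5·t ≡ 7 − 3 = 4 (mod 8).
    The inverse of 5 mod 8 is 5 (since 5·5 = 25 = 3·8 + 1), so t ≡ 5·4 = 20 ≡ 4 (mod 8).
    Then x = 3 + 5·4 = 23, valid modulo lcm(5, 8) = 40: x ≡ 23 (mod 40).
  Combine with x ≡ 5 (mod 13); new modulus lcm = 520.
    Write x = 23 + 40·t and substitute into x ≡ 5 (mod 13): 40·t ≡ 5 − 23 = -18 (mod 13).
    Reduce coefficients mod 13: 1·t ≡ 8 (mod 13).
    So t ≡ 8 (mod 13).
    Then x = 23 + 40·8 = 343, valid modulo lcm(40, 13) = 520: x ≡ 343 (mod 520).
  Combine with x ≡ 6 (mod 7); new modulus lcm = 3640.
    Write x = 343 + 520·t and substitute into x ≡ 6 (mod 7): 520·t ≡ 6 − 343 = -337 (mod 7).
    Reduce coefficients mod 7: 2·t ≡ 6 (mod 7).
    The inverse of 2 mod 7 is 4 (since 2·4 = 8 = 1·7 + 1), so t ≡ 4·6 = 24 ≡ 3 (mod 7).
    Then x = 343 + 520·3 = 1903, valid modulo lcm(520, 7) = 3640: x ≡ 1903 (mod 3640).
  Combine with x ≡ 3 (mod 17); new modulus lcm = 61880.
    Write x = 1903 + 3640·t and substitute into x ≡ 3 (mod 17): 3640·t ≡ 3 − 1903 = -1900 (mod 17).
    Reduce coefficients mod 17: 2·t ≡ 4 (mod 17).
    The inverse of 2 mod 17 is 9 (since 2·9 = 18 = 1·17 + 1), so t ≡ 9·4 = 36 ≡ 2 (mod 17).
    Then x = 1903 + 3640·2 = 9183, valid modulo lcm(3640, 17) = 61880: x ≡ 9183 (mod 61880).
Verify against each original: 9183 mod 5 = 3, 9183 mod 8 = 7, 9183 mod 13 = 5, 9183 mod 7 = 6, 9183 mod 17 = 3.

x ≡ 9183 (mod 61880).
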